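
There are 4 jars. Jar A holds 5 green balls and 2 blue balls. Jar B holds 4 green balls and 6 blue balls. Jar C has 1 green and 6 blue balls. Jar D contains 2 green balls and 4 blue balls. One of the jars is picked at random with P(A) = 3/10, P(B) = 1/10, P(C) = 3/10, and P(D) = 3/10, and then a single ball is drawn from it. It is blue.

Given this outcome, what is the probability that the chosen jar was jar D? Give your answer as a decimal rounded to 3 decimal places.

The likelihood of this draw under each hypothesis: P(data | jar A) = (2/7) = 2/7; P(data | jar B) = (6/10) = 3/5; P(data | jar C) = (6/7) = 6/7; P(data | jar D) = (4/6) = 2/3.
Multiplying each by its prior: 3/10 · 2/7 = 3/35, 1/10 · 3/5 = 3/50, 3/10 · 6/7 = 9/35, 3/10 · 2/3 = 1/5; with total 211/350.
So P(jar D | data) = (1/5) / (211/350) = 70/211.

0.332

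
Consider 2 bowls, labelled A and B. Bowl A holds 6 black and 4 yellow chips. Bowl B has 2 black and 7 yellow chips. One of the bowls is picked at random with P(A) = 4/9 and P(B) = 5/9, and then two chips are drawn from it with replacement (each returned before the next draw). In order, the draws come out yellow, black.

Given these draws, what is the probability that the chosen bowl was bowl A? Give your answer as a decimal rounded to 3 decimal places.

For each hypothesis, P(data | H) works out to: P(data | bowl A) = (4/10)(6/10) = 0.24; P(data | bowl B) = (7/9)(2/9) = 0.17284.
Multiplying each by its prior: 4/9 · 0.24 = 0.10667, 5/9 · 0.17284 = 0.096022; these sum to 0.20269.
So P(bowl A | data) = (0.10667) / (0.20269) = 0.52626.

0.526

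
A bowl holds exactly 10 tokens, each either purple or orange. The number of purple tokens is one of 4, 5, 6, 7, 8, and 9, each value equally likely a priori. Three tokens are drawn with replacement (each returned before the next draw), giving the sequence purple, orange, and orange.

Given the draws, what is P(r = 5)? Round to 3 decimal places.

0.267

The likelihood of the observed sequence under each hypothesis: P(data | r = 4) = (4/10)(6/10)(6/10) = 0.144; P(data | r = 5) = (5/10)(5/10)(5/10) = 0.125; P(data | r = 6) = (6/10)(4/10)(4/10) = 0.096; P(data | r = 7) = (7/10)(3/10)(3/10) = 0.063; P(data | r = 8) = (8/10)(2/10)(2/10) = 0.032; P(data | r = 9) = (9/10)(1/10)(1/10) = 0.009.
Weighting by the prior gives 1/6 · 0.144 = 0.024, 1/6 · 0.125 = 0.020833, 1/6 · 0.096 = 0.016, 1/6 · 0.063 = 0.0105, 1/6 · 0.032 = 0.0053333, 1/6 · 0.009 = 0.0015; with total 0.078167.
Therefore the posterior P(r = 5 | data) = (0.020833) / (0.078167) = 0.26652.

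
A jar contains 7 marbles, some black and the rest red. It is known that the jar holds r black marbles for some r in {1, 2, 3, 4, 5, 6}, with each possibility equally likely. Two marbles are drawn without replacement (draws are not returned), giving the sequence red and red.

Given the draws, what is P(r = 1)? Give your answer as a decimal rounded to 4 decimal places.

For each hypothesis, P(data | H) works out to: P(data | r = 1) = (6/7)(5/6) = 5/7; P(data | r = 2) = (5/7)(4/6) = 10/21; P(data | r = 3) = (4/7)(3/6) = 2/7; P(data | r = 4) = (3/7)(2/6) = 1/7; P(data | r = 5) = (2/7)(1/6) = 1/21; P(data | r = 6) = (1/7)(0/6) = 0.
Multiplying each by its prior: 1/6 · 5/7 = 5/42, 1/6 · 10/21 = 5/63, 1/6 · 2/7 = 1/21, 1/6 · 1/7 = 1/42, 1/6 · 1/21 = 1/126, 1/6 · 0 = 0; with total 5/18.
By Bayes' rule, P(r = 1 | data) = (5/42) / (5/18) = 3/7.

0.4286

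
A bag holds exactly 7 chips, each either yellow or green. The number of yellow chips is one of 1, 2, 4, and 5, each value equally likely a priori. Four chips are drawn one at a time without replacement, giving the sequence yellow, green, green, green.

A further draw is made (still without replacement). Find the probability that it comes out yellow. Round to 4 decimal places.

0.2424

Under each hypothesis, the probability of the observed sequence is: P(data | r = 1) = (1/7)(6/6)(5/5)(4/4) = 1/7; P(data | r = 2) = (2/7)(5/6)(4/5)(3/4) = 1/7; P(data | r = 4) = (4/7)(3/6)(2/5)(1/4) = 1/35; P(data | r = 5) = (5/7)(2/6)(1/5)(0/4) = 0.
Weighting by the prior gives 1/4 · 1/7 = 1/28, 1/4 · 1/7 = 1/28, 1/4 · 1/35 = 1/140, 1/4 · 0 = 0; these sum to 11/140.
Dividing through by the total gives posterior P(r = 1 | data) = 5/11, P(r = 2 | data) = 5/11, P(r = 4 | data) = 1/11, P(r = 5 | data) = 0.
The predictive probability is P(yellow next | data) = (0)(5/11) + (1/3)(5/11) + (1)(1/11) = 8/33.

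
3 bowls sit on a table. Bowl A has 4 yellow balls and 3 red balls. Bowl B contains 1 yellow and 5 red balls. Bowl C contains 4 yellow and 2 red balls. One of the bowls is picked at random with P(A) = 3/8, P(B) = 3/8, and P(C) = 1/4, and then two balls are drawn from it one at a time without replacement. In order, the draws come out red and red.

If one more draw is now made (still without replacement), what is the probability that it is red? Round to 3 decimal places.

Compute the likelihood of the observed sequence for each case: P(data | bowl A) = (3/7)(2/6) = 1/7; P(data | bowl B) = (5/6)(4/5) = 2/3; P(data | bowl C) = (2/6)(1/5) = 1/15.
Weighting by the prior gives 3/8 · 1/7 = 3/56, 3/8 · 2/3 = 1/4, 1/4 · 1/15 = 1/60; summing to 269/840.
The posterior is then P(bowl A | data) = 45/269, P(bowl B | data) = 210/269, P(bowl C | data) = 14/269.
The predictive probability is P(red next | data) = (1/5)(45/269) + (3/4)(210/269) + (0)(14/269) = 333/538.

0.619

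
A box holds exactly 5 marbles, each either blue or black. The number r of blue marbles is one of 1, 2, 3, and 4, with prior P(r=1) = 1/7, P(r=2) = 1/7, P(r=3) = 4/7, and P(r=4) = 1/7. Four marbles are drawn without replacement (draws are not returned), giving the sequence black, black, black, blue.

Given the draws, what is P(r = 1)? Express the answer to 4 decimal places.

The likelihood of the observed sequence under each hypothesis: P(data | r = 1) = (4/5)(3/4)(2/3)(1/2) = 1/5; P(data | r = 2) = (3/5)(2/4)(1/3)(2/2) = 1/10; P(data | r = 3) = (2/5)(1/4)(0/3) = 0; P(data | r = 4) = (1/5)(0/4) = 0.
Weighting by the prior gives 1/7 · 1/5 = 1/35, 1/7 · 1/10 = 1/70, 4/7 · 0 = 0, 1/7 · 0 = 0; summing to 3/70.
Therefore the posterior P(r = 1 | data) = (1/35) / (3/70) = 2/3.

0.6667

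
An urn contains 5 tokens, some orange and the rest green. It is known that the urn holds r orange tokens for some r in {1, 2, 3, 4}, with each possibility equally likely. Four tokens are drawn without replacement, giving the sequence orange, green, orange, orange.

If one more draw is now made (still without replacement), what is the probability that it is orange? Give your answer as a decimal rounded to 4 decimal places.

0.6667

The likelihood of the observed sequence under each hypothesis: P(data | r = 1) = (1/5)(4/4)(0/3) = 0; P(data | r = 2) = (2/5)(3/4)(1/3)(0/2) = 0; P(data | r = 3) = (3/5)(2/4)(2/3)(1/2) = 1/10; P(data | r = 4) = (4/5)(1/4)(3/3)(2/2) = 1/5.
Weighting by the prior gives 1/4 · 0 = 0, 1/4 · 0 = 0, 1/4 · 1/10 = 1/40, 1/4 · 1/5 = 1/20; these sum to 3/40.
Normalising, the posterior is P(r = 1 | data) = 0, P(r = 2 | data) = 0, P(r = 3 | data) = 1/3, P(r = 4 | data) = 2/3.
Averaging over the posterior, P(orange next | data) = (0)(1/3) + (1)(2/3) = 2/3.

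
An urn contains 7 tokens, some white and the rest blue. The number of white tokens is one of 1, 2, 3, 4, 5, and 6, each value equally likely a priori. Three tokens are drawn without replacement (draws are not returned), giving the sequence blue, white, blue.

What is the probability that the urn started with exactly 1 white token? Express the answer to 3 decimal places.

0.214

Under each hypothesis, the probability of the observed sequence is: P(data | r = 1) = (6/7)(1/6)(5/5) = 1/7; P(data | r = 2) = (5/7)(2/6)(4/5) = 4/21; P(data | r = 3) = (4/7)(3/6)(3/5) = 6/35; P(data | r = 4) = (3/7)(4/6)(2/5) = 4/35; P(data | r = 5) = (2/7)(5/6)(1/5) = 1/21; P(data | r = 6) = (1/7)(6/6)(0/5) = 0.
The prior-weighted likelihoods are 1/6 · 1/7 = 1/42, 1/6 · 4/21 = 2/63, 1/6 · 6/35 = 1/35, 1/6 · 4/35 = 2/105, 1/6 · 1/21 = 1/126, 1/6 · 0 = 0; these sum to 1/9.
By Bayes' rule, P(r = 1 | data) = (1/42) / (1/9) = 3/14.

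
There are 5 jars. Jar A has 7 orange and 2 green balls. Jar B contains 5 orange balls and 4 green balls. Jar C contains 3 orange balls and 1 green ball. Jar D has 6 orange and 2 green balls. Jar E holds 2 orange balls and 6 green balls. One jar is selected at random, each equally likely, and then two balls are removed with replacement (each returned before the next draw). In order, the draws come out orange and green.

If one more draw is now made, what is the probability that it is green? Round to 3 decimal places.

0.389

For each hypothesis, P(data | H) works out to: P(data | jar A) = (7/9)(2/9) = 0.17284; P(data | jar B) = (5/9)(4/9) = 0.24691; P(data | jar C) = (3/4)(1/4) = 0.1875; P(data | jar D) = (6/8)(2/8) = 0.1875; P(data | jar E) = (2/8)(6/8) = 0.1875.
The prior-weighted likelihoods are 1/5 · 0.17284 = 0.034568, 1/5 · 0.24691 = 0.049383, 1/5 · 0.1875 = 0.0375, 1/5 · 0.1875 = 0.0375, 1/5 · 0.1875 = 0.0375; summing to 0.19645.
Normalising, the posterior is P(jar A | data) = 0.17596, P(jar B | data) = 0.25137, P(jar C | data) = 0.19089, P(jar D | data) = 0.19089, P(jar E | data) = 0.19089.
The predictive probability is P(green next | data) = (2/9)(0.17596) + (4/9)(0.25137) + (1/4)(0.19089) + (1/4)(0.19089) + (3/4)(0.19089) = 0.38943.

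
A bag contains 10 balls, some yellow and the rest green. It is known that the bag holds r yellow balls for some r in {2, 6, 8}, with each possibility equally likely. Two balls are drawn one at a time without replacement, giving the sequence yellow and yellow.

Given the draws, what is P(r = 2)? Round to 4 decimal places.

0.0227

For each hypothesis, P(data | H) works out to: P(data | r = 2) = (2/10)(1/9) = 1/45; P(data | r = 6) = (6/10)(5/9) = 1/3; P(data | r = 8) = (8/10)(7/9) = 28/45.
Multiplying each by its prior: 1/3 · 1/45 = 1/135, 1/3 · 1/3 = 1/9, 1/3 · 28/45 = 28/135; summing to 44/135.
Therefore the posterior P(r = 2 | data) = (1/135) / (44/135) = 1/44.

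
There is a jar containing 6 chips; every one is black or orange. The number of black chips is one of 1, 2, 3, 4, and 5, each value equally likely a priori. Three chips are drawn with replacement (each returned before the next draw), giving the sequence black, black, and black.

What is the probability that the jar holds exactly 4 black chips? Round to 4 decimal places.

The likelihood of the observed sequence under each hypothesis: P(data | r = 1) = (1/6)(1/6)(1/6) = 0.0046296; P(data | r = 2) = (2/6)(2/6)(2/6) = 0.037037; P(data | r = 3) = (3/6)(3/6)(3/6) = 0.125; P(data | r = 4) = (4/6)(4/6)(4/6) = 0.2963; P(data | r = 5) = (5/6)(5/6)(5/6) = 0.5787.
Weighting by the prior gives 1/5 · 0.0046296 = 0.00092593, 1/5 · 0.037037 = 0.0074074, 1/5 · 0.125 = 0.025, 1/5 · 0.2963 = 0.059259, 1/5 · 0.5787 = 0.11574; with total 0.20833.
Hence P(r = 4 | data) = (0.059259) / (0.20833) = 0.28444.

0.2844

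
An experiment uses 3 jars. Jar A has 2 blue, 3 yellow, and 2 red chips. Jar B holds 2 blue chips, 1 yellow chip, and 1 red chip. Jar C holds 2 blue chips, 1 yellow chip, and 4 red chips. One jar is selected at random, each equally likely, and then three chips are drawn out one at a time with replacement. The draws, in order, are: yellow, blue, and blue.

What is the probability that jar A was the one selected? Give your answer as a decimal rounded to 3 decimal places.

For each hypothesis, P(data | H) works out to: P(data | jar A) = (3/7)(2/7)(2/7) = 0.034985; P(data | jar B) = (1/4)(2/4)(2/4) = 0.0625; P(data | jar C) = (1/7)(2/7)(2/7) = 0.011662.
The prior-weighted likelihoods are 1/3 · 0.034985 = 0.011662, 1/3 · 0.0625 = 0.020833, 1/3 · 0.011662 = 0.0038873; summing to 0.036382.
Hence P(jar A | data) = (0.011662) / (0.036382) = 0.32053.

0.321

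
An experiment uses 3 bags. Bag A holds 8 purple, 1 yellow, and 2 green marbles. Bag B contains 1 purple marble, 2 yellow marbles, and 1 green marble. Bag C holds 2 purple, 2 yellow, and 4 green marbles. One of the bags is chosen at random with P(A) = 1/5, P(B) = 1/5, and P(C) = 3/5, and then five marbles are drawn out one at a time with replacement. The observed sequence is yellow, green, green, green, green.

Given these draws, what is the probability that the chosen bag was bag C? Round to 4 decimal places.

Compute the likelihood of the observed sequence for each case: P(data | bag A) = (1/11)(2/11)(2/11)(2/11)(2/11) = 9.9347e-05; P(data | bag B) = (2/4)(1/4)(1/4)(1/4)(1/4) = 0.0019531; P(data | bag C) = (2/8)(4/8)(4/8)(4/8)(4/8) = 0.015625.
Weighting by the prior gives 1/5 · 9.9347e-05 = 1.9869e-05, 1/5 · 0.0019531 = 0.00039063, 3/5 · 0.015625 = 0.009375; with total 0.0097855.
Therefore the posterior P(bag C | data) = (0.009375) / (0.0097855) = 0.95805.

0.9581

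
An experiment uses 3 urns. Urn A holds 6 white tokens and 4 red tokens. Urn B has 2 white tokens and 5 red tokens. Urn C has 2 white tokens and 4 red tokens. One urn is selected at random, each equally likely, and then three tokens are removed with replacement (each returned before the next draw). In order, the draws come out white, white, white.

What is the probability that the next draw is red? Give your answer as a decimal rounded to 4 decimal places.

Compute the likelihood of the observed sequence for each case: P(data | urn A) = (6/10)(6/10)(6/10) = 0.216; P(data | urn B) = (2/7)(2/7)(2/7) = 0.023324; P(data | urn C) = (2/6)(2/6)(2/6) = 0.037037.
Multiplying each by its prior: 1/3 · 0.216 = 0.072, 1/3 · 0.023324 = 0.0077745, 1/3 · 0.037037 = 0.012346; these sum to 0.09212.
The posterior is then P(urn A | data) = 0.78159, P(urn B | data) = 0.084396, P(urn C | data) = 0.13402.
So P(red next | data) = Σ P(red next | H) P(H | data) = (2/5)(0.78159) + (5/7)(0.084396) + (2/3)(0.13402) = 0.46226.

0.4623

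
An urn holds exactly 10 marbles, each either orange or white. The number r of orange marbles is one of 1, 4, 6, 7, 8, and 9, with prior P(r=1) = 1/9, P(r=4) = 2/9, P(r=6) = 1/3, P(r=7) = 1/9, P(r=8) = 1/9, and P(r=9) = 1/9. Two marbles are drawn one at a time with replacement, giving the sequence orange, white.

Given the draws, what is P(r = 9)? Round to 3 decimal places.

The likelihood of the observed sequence under each hypothesis: P(data | r = 1) = (1/10)(9/10) = 9/100; P(data | r = 4) = (4/10)(6/10) = 6/25; P(data | r = 6) = (6/10)(4/10) = 6/25; P(data | r = 7) = (7/10)(3/10) = 21/100; P(data | r = 8) = (8/10)(2/10) = 4/25; P(data | r = 9) = (9/10)(1/10) = 9/100.
Weighting by the prior gives 1/9 · 9/100 = 1/100, 2/9 · 6/25 = 4/75, 1/3 · 6/25 = 2/25, 1/9 · 21/100 = 7/300, 1/9 · 4/25 = 4/225, 1/9 · 9/100 = 1/100; summing to 7/36.
By Bayes' rule, P(r = 9 | data) = (1/100) / (7/36) = 9/175.

0.051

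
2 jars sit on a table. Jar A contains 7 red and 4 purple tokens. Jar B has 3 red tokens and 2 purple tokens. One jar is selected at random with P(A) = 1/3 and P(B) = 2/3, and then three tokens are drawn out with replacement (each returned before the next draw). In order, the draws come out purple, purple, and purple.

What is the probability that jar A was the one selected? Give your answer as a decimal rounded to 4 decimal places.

0.2731

Compute the likelihood of the observed sequence for each case: P(data | jar A) = (4/11)(4/11)(4/11) = 0.048084; P(data | jar B) = (2/5)(2/5)(2/5) = 0.064.
The prior-weighted likelihoods are 1/3 · 0.048084 = 0.016028, 2/3 · 0.064 = 0.042667; with total 0.058695.
Therefore the posterior P(jar A | data) = (0.016028) / (0.058695) = 0.27307.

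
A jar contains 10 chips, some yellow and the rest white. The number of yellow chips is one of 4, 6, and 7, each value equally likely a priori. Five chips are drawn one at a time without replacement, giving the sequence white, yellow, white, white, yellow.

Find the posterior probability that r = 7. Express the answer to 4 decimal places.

Under each hypothesis, the probability of the observed sequence is: P(data | r = 4) = (6/10)(4/9)(5/8)(4/7)(3/6) = 0.047619; P(data | r = 6) = (4/10)(6/9)(3/8)(2/7)(5/6) = 0.02381; P(data | r = 7) = (3/10)(7/9)(2/8)(1/7)(6/6) = 0.0083333.
Weighting by the prior gives 1/3 · 0.047619 = 0.015873, 1/3 · 0.02381 = 0.0079365, 1/3 · 0.0083333 = 0.0027778; these sum to 0.026587.
So P(r = 7 | data) = (0.0027778) / (0.026587) = 0.10448.

0.1045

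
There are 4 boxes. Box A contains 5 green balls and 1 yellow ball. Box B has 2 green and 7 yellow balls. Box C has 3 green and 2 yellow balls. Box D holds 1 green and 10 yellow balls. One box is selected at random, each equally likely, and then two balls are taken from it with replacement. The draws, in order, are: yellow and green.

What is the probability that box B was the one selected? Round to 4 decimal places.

0.2725

The likelihood of the observed sequence under each hypothesis: P(data | box A) = (1/6)(5/6) = 0.13889; P(data | box B) = (7/9)(2/9) = 0.17284; P(data | box C) = (2/5)(3/5) = 0.24; P(data | box D) = (10/11)(1/11) = 0.082645.
Multiplying each by its prior: 1/4 · 0.13889 = 0.034722, 1/4 · 0.17284 = 0.04321, 1/4 · 0.24 = 0.06, 1/4 · 0.082645 = 0.020661; with total 0.15859.
By Bayes' rule, P(box B | data) = (0.04321) / (0.15859) = 0.27246.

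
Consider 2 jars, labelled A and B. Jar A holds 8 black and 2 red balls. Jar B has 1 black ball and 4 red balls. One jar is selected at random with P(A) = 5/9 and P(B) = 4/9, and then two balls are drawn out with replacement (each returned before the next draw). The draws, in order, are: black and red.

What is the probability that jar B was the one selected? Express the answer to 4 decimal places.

0.4444

For each hypothesis, P(data | H) works out to: P(data | jar A) = (8/10)(2/10) = 4/25; P(data | jar B) = (1/5)(4/5) = 4/25.
Weighting by the prior gives 5/9 · 4/25 = 4/45, 4/9 · 4/25 = 16/225; these sum to 4/25.
So P(jar B | data) = (16/225) / (4/25) = 4/9.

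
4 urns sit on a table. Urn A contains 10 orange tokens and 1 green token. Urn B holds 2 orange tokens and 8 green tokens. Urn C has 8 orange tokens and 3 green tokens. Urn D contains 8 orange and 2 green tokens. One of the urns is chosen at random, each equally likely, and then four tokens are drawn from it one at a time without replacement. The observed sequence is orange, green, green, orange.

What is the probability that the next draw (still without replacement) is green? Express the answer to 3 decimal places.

0.326

Under each hypothesis, the probability of the observed sequence is: P(data | urn A) = (10/11)(1/10)(0/9) = 0; P(data | urn B) = (2/10)(8/9)(7/8)(1/7) = 0.022222; P(data | urn C) = (8/11)(3/10)(2/9)(7/8) = 0.042424; P(data | urn D) = (8/10)(2/9)(1/8)(7/7) = 0.022222.
The prior-weighted likelihoods are 1/4 · 0 = 0, 1/4 · 0.022222 = 0.0055556, 1/4 · 0.042424 = 0.010606, 1/4 · 0.022222 = 0.0055556; with total 0.021717.
The posterior is then P(urn A | data) = 0, P(urn B | data) = 0.25581, P(urn C | data) = 0.48837, P(urn D | data) = 0.25581.
The predictive probability is P(green next | data) = (1)(0.25581) + (1/7)(0.48837) + (0)(0.25581) = 0.32558.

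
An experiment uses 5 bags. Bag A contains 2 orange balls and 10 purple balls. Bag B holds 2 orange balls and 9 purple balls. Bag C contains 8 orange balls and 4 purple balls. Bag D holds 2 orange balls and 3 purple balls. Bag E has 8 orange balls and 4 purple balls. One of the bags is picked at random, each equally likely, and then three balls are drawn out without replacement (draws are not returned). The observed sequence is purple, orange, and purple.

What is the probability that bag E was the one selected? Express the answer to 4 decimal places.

0.1159

Under each hypothesis, the probability of the observed sequence is: P(data | bag A) = (10/12)(2/11)(9/10) = 3/22; P(data | bag B) = (9/11)(2/10)(8/9) = 8/55; P(data | bag C) = (4/12)(8/11)(3/10) = 4/55; P(data | bag D) = (3/5)(2/4)(2/3) = 1/5; P(data | bag E) = (4/12)(8/11)(3/10) = 4/55.
The prior-weighted likelihoods are 1/5 · 3/22 = 3/110, 1/5 · 8/55 = 8/275, 1/5 · 4/55 = 4/275, 1/5 · 1/5 = 1/25, 1/5 · 4/55 = 4/275; with total 69/550.
Hence P(bag E | data) = (4/275) / (69/550) = 8/69.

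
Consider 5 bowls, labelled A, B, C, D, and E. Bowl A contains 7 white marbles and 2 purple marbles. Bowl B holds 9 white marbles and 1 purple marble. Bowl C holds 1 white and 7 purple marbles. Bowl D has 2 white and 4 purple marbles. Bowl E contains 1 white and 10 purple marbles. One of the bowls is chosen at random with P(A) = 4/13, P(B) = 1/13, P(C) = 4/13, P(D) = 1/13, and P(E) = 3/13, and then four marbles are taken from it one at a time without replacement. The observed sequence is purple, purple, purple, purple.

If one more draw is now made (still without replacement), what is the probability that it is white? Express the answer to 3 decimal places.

Compute the likelihood of the observed sequence for each case: P(data | bowl A) = (2/9)(1/8)(0/7) = 0; P(data | bowl B) = (1/10)(0/9) = 0; P(data | bowl C) = (7/8)(6/7)(5/6)(4/5) = 0.5; P(data | bowl D) = (4/6)(3/5)(2/4)(1/3) = 0.066667; P(data | bowl E) = (10/11)(9/10)(8/9)(7/8) = 0.63636.
Multiplying each by its prior: 4/13 · 0 = 0, 1/13 · 0 = 0, 4/13 · 0.5 = 0.15385, 1/13 · 0.066667 = 0.0051282, 3/13 · 0.63636 = 0.14685; summing to 0.30583.
Dividing through by the total gives posterior P(bowl A | data) = 0, P(bowl B | data) = 0, P(bowl C | data) = 0.50305, P(bowl D | data) = 0.016768, P(bowl E | data) = 0.48018.
Averaging over the posterior, P(white next | data) = (1/4)(0.50305) + (1)(0.016768) + (1/7)(0.48018) = 0.21113.

0.211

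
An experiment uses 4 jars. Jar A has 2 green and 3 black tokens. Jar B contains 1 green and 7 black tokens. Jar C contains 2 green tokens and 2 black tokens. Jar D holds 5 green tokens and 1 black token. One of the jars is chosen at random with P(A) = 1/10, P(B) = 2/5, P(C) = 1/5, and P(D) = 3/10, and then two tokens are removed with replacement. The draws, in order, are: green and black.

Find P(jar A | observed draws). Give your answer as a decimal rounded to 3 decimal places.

0.151

For each hypothesis, P(data | H) works out to: P(data | jar A) = (2/5)(3/5) = 0.24; P(data | jar B) = (1/8)(7/8) = 0.10938; P(data | jar C) = (2/4)(2/4) = 0.25; P(data | jar D) = (5/6)(1/6) = 0.13889.
Multiplying each by its prior: 1/10 · 0.24 = 0.024, 2/5 · 0.10938 = 0.04375, 1/5 · 0.25 = 0.05, 3/10 · 0.13889 = 0.041667; these sum to 0.15942.
By Bayes' rule, P(jar A | data) = (0.024) / (0.15942) = 0.15055.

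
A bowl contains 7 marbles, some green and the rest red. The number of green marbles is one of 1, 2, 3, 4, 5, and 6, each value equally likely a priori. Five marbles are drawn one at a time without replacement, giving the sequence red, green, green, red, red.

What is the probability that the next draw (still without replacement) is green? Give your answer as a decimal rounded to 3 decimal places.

0.429

The likelihood of the observed sequence under each hypothesis: P(data | r = 1) = (6/7)(1/6)(0/5) = 0; P(data | r = 2) = (5/7)(2/6)(1/5)(4/4)(3/3) = 1/21; P(data | r = 3) = (4/7)(3/6)(2/5)(3/4)(2/3) = 2/35; P(data | r = 4) = (3/7)(4/6)(3/5)(2/4)(1/3) = 1/35; P(data | r = 5) = (2/7)(5/6)(4/5)(1/4)(0/3) = 0; P(data | r = 6) = (1/7)(6/6)(5/5)(0/4) = 0.
Weighting by the prior gives 1/6 · 0 = 0, 1/6 · 1/21 = 1/126, 1/6 · 2/35 = 1/105, 1/6 · 1/35 = 1/210, 1/6 · 0 = 0, 1/6 · 0 = 0; with total 1/45.
Dividing through by the total gives posterior P(r = 1 | data) = 0, P(r = 2 | data) = 5/14, P(r = 3 | data) = 3/7, P(r = 4 | data) = 3/14, P(r = 5 | data) = 0, P(r = 6 | data) = 0.
The predictive probability is P(green next | data) = (0)(5/14) + (1/2)(3/7) + (1)(3/14) = 3/7.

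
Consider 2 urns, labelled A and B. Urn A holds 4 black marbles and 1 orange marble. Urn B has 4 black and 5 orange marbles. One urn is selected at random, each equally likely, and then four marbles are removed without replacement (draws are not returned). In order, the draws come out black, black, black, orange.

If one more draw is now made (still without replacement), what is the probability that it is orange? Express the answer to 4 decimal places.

The likelihood of the observed sequence under each hypothesis: P(data | urn A) = (4/5)(3/4)(2/3)(1/2) = 0.2; P(data | urn B) = (4/9)(3/8)(2/7)(5/6) = 0.039683.
Multiplying each by its prior: 1/2 · 0.2 = 0.1, 1/2 · 0.039683 = 0.019841; with total 0.11984.
Dividing through by the total gives posterior P(urn A | data) = 0.83444, P(urn B | data) = 0.16556.
Averaging over the posterior, P(orange next | data) = (0)(0.83444) + (4/5)(0.16556) = 0.13245.

0.1325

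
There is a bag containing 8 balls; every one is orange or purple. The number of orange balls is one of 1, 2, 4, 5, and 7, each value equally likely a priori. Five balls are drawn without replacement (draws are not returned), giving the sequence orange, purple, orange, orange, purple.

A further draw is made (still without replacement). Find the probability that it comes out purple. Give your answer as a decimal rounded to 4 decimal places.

Under each hypothesis, the probability of the observed sequence is: P(data | r = 1) = (1/8)(7/7)(0/6) = 0; P(data | r = 2) = (2/8)(6/7)(1/6)(0/5) = 0; P(data | r = 4) = (4/8)(4/7)(3/6)(2/5)(3/4) = 0.042857; P(data | r = 5) = (5/8)(3/7)(4/6)(3/5)(2/4) = 0.053571; P(data | r = 7) = (7/8)(1/7)(6/6)(5/5)(0/4) = 0.
The prior-weighted likelihoods are 1/5 · 0 = 0, 1/5 · 0 = 0, 1/5 · 0.042857 = 0.0085714, 1/5 · 0.053571 = 0.010714, 1/5 · 0 = 0; summing to 0.019286.
The posterior is then P(r = 1 | data) = 0, P(r = 2 | data) = 0, P(r = 4 | data) = 0.44444, P(r = 5 | data) = 0.55556, P(r = 7 | data) = 0.
The predictive probability is P(purple next | data) = (2/3)(0.44444) + (1/3)(0.55556) = 0.48148.

0.4815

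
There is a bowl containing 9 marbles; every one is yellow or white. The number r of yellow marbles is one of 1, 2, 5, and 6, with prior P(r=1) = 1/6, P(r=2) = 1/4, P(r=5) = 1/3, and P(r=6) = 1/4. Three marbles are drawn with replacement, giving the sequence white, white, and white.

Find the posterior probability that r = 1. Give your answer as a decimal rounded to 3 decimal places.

Under each hypothesis, the probability of the observed sequence is: P(data | r = 1) = (8/9)(8/9)(8/9) = 0.70233; P(data | r = 2) = (7/9)(7/9)(7/9) = 0.47051; P(data | r = 5) = (4/9)(4/9)(4/9) = 0.087791; P(data | r = 6) = (3/9)(3/9)(3/9) = 0.037037.
Multiplying each by its prior: 1/6 · 0.70233 = 0.11706, 1/4 · 0.47051 = 0.11763, 1/3 · 0.087791 = 0.029264, 1/4 · 0.037037 = 0.0092593; these sum to 0.27321.
Therefore the posterior P(r = 1 | data) = (0.11706) / (0.27321) = 0.42845.

0.428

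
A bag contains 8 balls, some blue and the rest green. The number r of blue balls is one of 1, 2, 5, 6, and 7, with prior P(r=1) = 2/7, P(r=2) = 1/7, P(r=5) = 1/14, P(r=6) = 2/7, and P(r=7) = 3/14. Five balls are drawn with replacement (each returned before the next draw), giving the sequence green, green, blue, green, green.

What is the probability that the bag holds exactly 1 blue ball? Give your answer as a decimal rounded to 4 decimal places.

For each hypothesis, P(data | H) works out to: P(data | r = 1) = (7/8)(7/8)(1/8)(7/8)(7/8) = 0.073273; P(data | r = 2) = (6/8)(6/8)(2/8)(6/8)(6/8) = 0.079102; P(data | r = 5) = (3/8)(3/8)(5/8)(3/8)(3/8) = 0.01236; P(data | r = 6) = (2/8)(2/8)(6/8)(2/8)(2/8) = 0.0029297; P(data | r = 7) = (1/8)(1/8)(7/8)(1/8)(1/8) = 0.00021362.
The prior-weighted likelihoods are 2/7 · 0.073273 = 0.020935, 1/7 · 0.079102 = 0.0113, 1/14 · 0.01236 = 0.00088283, 2/7 · 0.0029297 = 0.00083705, 3/14 · 0.00021362 = 4.5776e-05; summing to 0.034001.
Hence P(r = 1 | data) = (0.020935) / (0.034001) = 0.61572.

0.6157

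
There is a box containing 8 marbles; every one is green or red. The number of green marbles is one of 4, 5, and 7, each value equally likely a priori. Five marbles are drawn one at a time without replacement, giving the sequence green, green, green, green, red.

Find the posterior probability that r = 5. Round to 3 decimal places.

Compute the likelihood of the observed sequence for each case: P(data | r = 4) = (4/8)(3/7)(2/6)(1/5)(4/4) = 1/70; P(data | r = 5) = (5/8)(4/7)(3/6)(2/5)(3/4) = 3/56; P(data | r = 7) = (7/8)(6/7)(5/6)(4/5)(1/4) = 1/8.
Multiplying each by its prior: 1/3 · 1/70 = 1/210, 1/3 · 3/56 = 1/56, 1/3 · 1/8 = 1/24; these sum to 9/140.
Hence P(r = 5 | data) = (1/56) / (9/140) = 5/18.

0.278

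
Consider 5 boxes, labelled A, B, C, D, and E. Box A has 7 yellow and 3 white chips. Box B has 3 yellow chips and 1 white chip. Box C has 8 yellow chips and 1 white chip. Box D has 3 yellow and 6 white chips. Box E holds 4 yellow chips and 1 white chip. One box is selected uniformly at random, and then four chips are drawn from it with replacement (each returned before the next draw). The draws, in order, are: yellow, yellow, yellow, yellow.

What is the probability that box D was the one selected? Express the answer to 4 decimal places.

0.0077

The likelihood of the observed sequence under each hypothesis: P(data | box A) = (7/10)(7/10)(7/10)(7/10) = 0.2401; P(data | box B) = (3/4)(3/4)(3/4)(3/4) = 0.31641; P(data | box C) = (8/9)(8/9)(8/9)(8/9) = 0.6243; P(data | box D) = (3/9)(3/9)(3/9)(3/9) = 0.012346; P(data | box E) = (4/5)(4/5)(4/5)(4/5) = 0.4096.
Multiplying each by its prior: 1/5 · 0.2401 = 0.04802, 1/5 · 0.31641 = 0.063281, 1/5 · 0.6243 = 0.12486, 1/5 · 0.012346 = 0.0024691, 1/5 · 0.4096 = 0.08192; these sum to 0.32055.
Hence P(box D | data) = (0.0024691) / (0.32055) = 0.0077028.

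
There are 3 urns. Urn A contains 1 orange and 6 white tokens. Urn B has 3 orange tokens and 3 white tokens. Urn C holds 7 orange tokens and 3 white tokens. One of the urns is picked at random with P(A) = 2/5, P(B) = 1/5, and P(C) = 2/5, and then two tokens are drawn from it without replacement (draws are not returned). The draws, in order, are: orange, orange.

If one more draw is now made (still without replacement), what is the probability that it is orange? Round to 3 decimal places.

0.559

The likelihood of the observed sequence under each hypothesis: P(data | urn A) = (1/7)(0/6) = 0; P(data | urn B) = (3/6)(2/5) = 1/5; P(data | urn C) = (7/10)(6/9) = 7/15.
The prior-weighted likelihoods are 2/5 · 0 = 0, 1/5 · 1/5 = 1/25, 2/5 · 7/15 = 14/75; these sum to 17/75.
Dividing through by the total gives posterior P(urn A | data) = 0, P(urn B | data) = 3/17, P(urn C | data) = 14/17.
So P(orange next | data) = Σ P(orange next | H) P(H | data) = (1/4)(3/17) + (5/8)(14/17) = 19/34.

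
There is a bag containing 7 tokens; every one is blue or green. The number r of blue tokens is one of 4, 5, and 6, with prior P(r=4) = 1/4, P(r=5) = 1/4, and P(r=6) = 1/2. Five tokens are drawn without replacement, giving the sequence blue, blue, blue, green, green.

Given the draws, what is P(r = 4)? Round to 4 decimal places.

0.5455

For each hypothesis, P(data | H) works out to: P(data | r = 4) = (4/7)(3/6)(2/5)(3/4)(2/3) = 2/35; P(data | r = 5) = (5/7)(4/6)(3/5)(2/4)(1/3) = 1/21; P(data | r = 6) = (6/7)(5/6)(4/5)(1/4)(0/3) = 0.
Weighting by the prior gives 1/4 · 2/35 = 1/70, 1/4 · 1/21 = 1/84, 1/2 · 0 = 0; these sum to 11/420.
Therefore the posterior P(r = 4 | data) = (1/70) / (11/420) = 6/11.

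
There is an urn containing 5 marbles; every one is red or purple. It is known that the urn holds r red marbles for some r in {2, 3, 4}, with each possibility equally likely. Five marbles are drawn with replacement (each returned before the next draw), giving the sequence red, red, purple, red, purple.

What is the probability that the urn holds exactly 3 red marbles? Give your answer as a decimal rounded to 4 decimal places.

0.4426

Compute the likelihood of the observed sequence for each case: P(data | r = 2) = (2/5)(2/5)(3/5)(2/5)(3/5) = 0.02304; P(data | r = 3) = (3/5)(3/5)(2/5)(3/5)(2/5) = 0.03456; P(data | r = 4) = (4/5)(4/5)(1/5)(4/5)(1/5) = 0.02048.
The prior-weighted likelihoods are 1/3 · 0.02304 = 0.00768, 1/3 · 0.03456 = 0.01152, 1/3 · 0.02048 = 0.0068267; these sum to 0.026027.
Therefore the posterior P(r = 3 | data) = (0.01152) / (0.026027) = 0.44262.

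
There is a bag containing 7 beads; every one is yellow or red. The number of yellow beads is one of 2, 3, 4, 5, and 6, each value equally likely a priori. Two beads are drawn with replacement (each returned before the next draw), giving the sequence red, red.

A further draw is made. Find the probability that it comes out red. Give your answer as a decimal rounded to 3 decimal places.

Compute the likelihood of the observed sequence for each case: P(data | r = 2) = (5/7)(5/7) = 25/49; P(data | r = 3) = (4/7)(4/7) = 16/49; P(data | r = 4) = (3/7)(3/7) = 9/49; P(data | r = 5) = (2/7)(2/7) = 4/49; P(data | r = 6) = (1/7)(1/7) = 1/49.
The prior-weighted likelihoods are 1/5 · 25/49 = 5/49, 1/5 · 16/49 = 16/245, 1/5 · 9/49 = 9/245, 1/5 · 4/49 = 4/245, 1/5 · 1/49 = 1/245; these sum to 11/49.
Dividing through by the total gives posterior P(r = 2 | data) = 5/11, P(r = 3 | data) = 16/55, P(r = 4 | data) = 9/55, P(r = 5 | data) = 4/55, P(r = 6 | data) = 1/55.
So P(red next | data) = Σ P(red next | H) P(H | data) = (5/7)(5/11) + (4/7)(16/55) + (3/7)(9/55) + (2/7)(4/55) + (1/7)(1/55) = 45/77.

0.584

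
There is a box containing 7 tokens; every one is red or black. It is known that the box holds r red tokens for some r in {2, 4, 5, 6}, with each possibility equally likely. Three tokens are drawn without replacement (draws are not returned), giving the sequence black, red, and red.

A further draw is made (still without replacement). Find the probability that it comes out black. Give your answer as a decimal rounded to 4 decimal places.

The likelihood of the observed sequence under each hypothesis: P(data | r = 2) = (5/7)(2/6)(1/5) = 1/21; P(data | r = 4) = (3/7)(4/6)(3/5) = 6/35; P(data | r = 5) = (2/7)(5/6)(4/5) = 4/21; P(data | r = 6) = (1/7)(6/6)(5/5) = 1/7.
The prior-weighted likelihoods are 1/4 · 1/21 = 1/84, 1/4 · 6/35 = 3/70, 1/4 · 4/21 = 1/21, 1/4 · 1/7 = 1/28; summing to 29/210.
Normalising, the posterior is P(r = 2 | data) = 5/58, P(r = 4 | data) = 9/29, P(r = 5 | data) = 10/29, P(r = 6 | data) = 15/58.
Averaging over the posterior, P(black next | data) = (1)(5/58) + (1/2)(9/29) + (1/4)(10/29) + (0)(15/58) = 19/58.

0.3276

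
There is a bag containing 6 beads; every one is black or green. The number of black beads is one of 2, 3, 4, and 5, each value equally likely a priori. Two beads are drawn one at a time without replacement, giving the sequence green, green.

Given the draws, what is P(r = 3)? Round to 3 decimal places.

Under each hypothesis, the probability of the observed sequence is: P(data | r = 2) = (4/6)(3/5) = 2/5; P(data | r = 3) = (3/6)(2/5) = 1/5; P(data | r = 4) = (2/6)(1/5) = 1/15; P(data | r = 5) = (1/6)(0/5) = 0.
Weighting by the prior gives 1/4 · 2/5 = 1/10, 1/4 · 1/5 = 1/20, 1/4 · 1/15 = 1/60, 1/4 · 0 = 0; summing to 1/6.
By Bayes' rule, P(r = 3 | data) = (1/20) / (1/6) = 3/10.

0.300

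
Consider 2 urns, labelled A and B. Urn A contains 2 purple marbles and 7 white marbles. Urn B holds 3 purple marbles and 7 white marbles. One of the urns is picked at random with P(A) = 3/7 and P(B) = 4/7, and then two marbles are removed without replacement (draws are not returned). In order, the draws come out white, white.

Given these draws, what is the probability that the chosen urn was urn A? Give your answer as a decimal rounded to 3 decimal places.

0.484

Under each hypothesis, the probability of the observed sequence is: P(data | urn A) = (7/9)(6/8) = 7/12; P(data | urn B) = (7/10)(6/9) = 7/15.
Weighting by the prior gives 3/7 · 7/12 = 1/4, 4/7 · 7/15 = 4/15; summing to 31/60.
By Bayes' rule, P(urn A | data) = (1/4) / (31/60) = 15/31.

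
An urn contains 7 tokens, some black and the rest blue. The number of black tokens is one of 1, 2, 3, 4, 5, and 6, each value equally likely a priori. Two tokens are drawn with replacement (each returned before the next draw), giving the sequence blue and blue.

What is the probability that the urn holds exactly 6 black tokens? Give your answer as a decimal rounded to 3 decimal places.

Under each hypothesis, the probability of the observed sequence is: P(data | r = 1) = (6/7)(6/7) = 36/49; P(data | r = 2) = (5/7)(5/7) = 25/49; P(data | r = 3) = (4/7)(4/7) = 16/49; P(data | r = 4) = (3/7)(3/7) = 9/49; P(data | r = 5) = (2/7)(2/7) = 4/49; P(data | r = 6) = (1/7)(1/7) = 1/49.
The prior-weighted likelihoods are 1/6 · 36/49 = 6/49, 1/6 · 25/49 = 25/294, 1/6 · 16/49 = 8/147, 1/6 · 9/49 = 3/98, 1/6 · 4/49 = 2/147, 1/6 · 1/49 = 1/294; summing to 13/42.
By Bayes' rule, P(r = 6 | data) = (1/294) / (13/42) = 1/91.

0.011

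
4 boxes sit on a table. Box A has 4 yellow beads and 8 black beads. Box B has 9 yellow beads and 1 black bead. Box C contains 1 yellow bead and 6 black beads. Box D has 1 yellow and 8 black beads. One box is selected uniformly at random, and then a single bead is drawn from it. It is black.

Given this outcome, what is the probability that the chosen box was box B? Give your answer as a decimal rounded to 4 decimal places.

The likelihood of this draw under each hypothesis: P(data | box A) = (8/12) = 0.66667; P(data | box B) = (1/10) = 0.1; P(data | box C) = (6/7) = 0.85714; P(data | box D) = (8/9) = 0.88889.
Weighting by the prior gives 1/4 · 0.66667 = 0.16667, 1/4 · 0.1 = 0.025, 1/4 · 0.85714 = 0.21429, 1/4 · 0.88889 = 0.22222; these sum to 0.62817.
Hence P(box B | data) = (0.025) / (0.62817) = 0.039798.

0.0398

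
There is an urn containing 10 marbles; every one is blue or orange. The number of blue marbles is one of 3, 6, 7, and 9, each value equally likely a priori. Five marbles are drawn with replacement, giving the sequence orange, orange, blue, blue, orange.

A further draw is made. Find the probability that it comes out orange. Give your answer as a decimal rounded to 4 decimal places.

0.5132

For each hypothesis, P(data | H) works out to: P(data | r = 3) = (7/10)(7/10)(3/10)(3/10)(7/10) = 0.03087; P(data | r = 6) = (4/10)(4/10)(6/10)(6/10)(4/10) = 0.02304; P(data | r = 7) = (3/10)(3/10)(7/10)(7/10)(3/10) = 0.01323; P(data | r = 9) = (1/10)(1/10)(9/10)(9/10)(1/10) = 0.00081.
Multiplying each by its prior: 1/4 · 0.03087 = 0.0077175, 1/4 · 0.02304 = 0.00576, 1/4 · 0.01323 = 0.0033075, 1/4 · 0.00081 = 0.0002025; summing to 0.016987.
Dividing through by the total gives posterior P(r = 3 | data) = 0.4543, P(r = 6 | data) = 0.33907, P(r = 7 | data) = 0.1947, P(r = 9 | data) = 0.011921.
Averaging over the posterior, P(orange next | data) = (7/10)(0.4543) + (2/5)(0.33907) + (3/10)(0.1947) + (1/10)(0.011921) = 0.51325.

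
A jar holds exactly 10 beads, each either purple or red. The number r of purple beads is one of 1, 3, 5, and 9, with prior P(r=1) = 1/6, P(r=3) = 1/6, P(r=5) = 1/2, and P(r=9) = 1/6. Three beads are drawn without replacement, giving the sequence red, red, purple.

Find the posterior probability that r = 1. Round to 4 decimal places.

0.1446

Compute the likelihood of the observed sequence for each case: P(data | r = 1) = (9/10)(8/9)(1/8) = 1/10; P(data | r = 3) = (7/10)(6/9)(3/8) = 7/40; P(data | r = 5) = (5/10)(4/9)(5/8) = 5/36; P(data | r = 9) = (1/10)(0/9) = 0.
Multiplying each by its prior: 1/6 · 1/10 = 1/60, 1/6 · 7/40 = 7/240, 1/2 · 5/36 = 5/72, 1/6 · 0 = 0; these sum to 83/720.
By Bayes' rule, P(r = 1 | data) = (1/60) / (83/720) = 12/83.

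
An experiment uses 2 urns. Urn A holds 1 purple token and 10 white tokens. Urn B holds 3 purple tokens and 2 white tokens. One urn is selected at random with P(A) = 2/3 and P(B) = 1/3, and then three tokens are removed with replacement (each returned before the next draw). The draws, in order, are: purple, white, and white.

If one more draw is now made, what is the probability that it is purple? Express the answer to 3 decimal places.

The likelihood of the observed sequence under each hypothesis: P(data | urn A) = (1/11)(10/11)(10/11) = 0.075131; P(data | urn B) = (3/5)(2/5)(2/5) = 0.096.
Multiplying each by its prior: 2/3 · 0.075131 = 0.050088, 1/3 · 0.096 = 0.032; with total 0.082088.
The posterior is then P(urn A | data) = 0.61017, P(urn B | data) = 0.38983.
Averaging over the posterior, P(purple next | data) = (1/11)(0.61017) + (3/5)(0.38983) = 0.28937.

0.289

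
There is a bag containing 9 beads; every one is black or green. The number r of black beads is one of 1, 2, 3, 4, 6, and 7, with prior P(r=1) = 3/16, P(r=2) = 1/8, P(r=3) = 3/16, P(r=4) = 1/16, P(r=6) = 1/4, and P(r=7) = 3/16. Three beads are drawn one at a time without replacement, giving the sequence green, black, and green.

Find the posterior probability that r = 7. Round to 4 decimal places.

Compute the likelihood of the observed sequence for each case: P(data | r = 1) = (8/9)(1/8)(7/7) = 0.11111; P(data | r = 2) = (7/9)(2/8)(6/7) = 0.16667; P(data | r = 3) = (6/9)(3/8)(5/7) = 0.17857; P(data | r = 4) = (5/9)(4/8)(4/7) = 0.15873; P(data | r = 6) = (3/9)(6/8)(2/7) = 0.071429; P(data | r = 7) = (2/9)(7/8)(1/7) = 0.027778.
The prior-weighted likelihoods are 3/16 · 0.11111 = 0.020833, 1/8 · 0.16667 = 0.020833, 3/16 · 0.17857 = 0.033482, 1/16 · 0.15873 = 0.0099206, 1/4 · 0.071429 = 0.017857, 3/16 · 0.027778 = 0.0052083; summing to 0.10813.
So P(r = 7 | data) = (0.0052083) / (0.10813) = 0.048165.

0.0482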